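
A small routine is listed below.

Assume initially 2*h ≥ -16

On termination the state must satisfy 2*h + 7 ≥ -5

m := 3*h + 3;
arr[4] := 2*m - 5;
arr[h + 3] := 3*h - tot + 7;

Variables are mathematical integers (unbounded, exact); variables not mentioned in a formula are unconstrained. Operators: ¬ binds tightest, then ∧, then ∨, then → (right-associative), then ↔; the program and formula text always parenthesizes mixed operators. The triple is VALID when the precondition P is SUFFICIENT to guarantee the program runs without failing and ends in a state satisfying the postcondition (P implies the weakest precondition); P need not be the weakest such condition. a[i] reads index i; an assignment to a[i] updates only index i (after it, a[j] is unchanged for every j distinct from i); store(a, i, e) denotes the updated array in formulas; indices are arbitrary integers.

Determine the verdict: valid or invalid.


Working backward. After the program, the postcondition 2*h + 7 ≥ -5 must hold; in canonical form it is 2*h ≥ -12.
Before arr[h + 3] := 3*h - tot + 7: 2*h ≥ -12
Before arr[4] := 2*m - 5: 2*h ≥ -12
Before m := 3*h + 3: 2*h ≥ -12
The weakest precondition is 2*h ≥ -12.
Check whether 2*h ≥ -16 implies it.
Countermodel: at the initial state h = -8, the precondition holds but the weakest precondition fails.
Answer: invalid


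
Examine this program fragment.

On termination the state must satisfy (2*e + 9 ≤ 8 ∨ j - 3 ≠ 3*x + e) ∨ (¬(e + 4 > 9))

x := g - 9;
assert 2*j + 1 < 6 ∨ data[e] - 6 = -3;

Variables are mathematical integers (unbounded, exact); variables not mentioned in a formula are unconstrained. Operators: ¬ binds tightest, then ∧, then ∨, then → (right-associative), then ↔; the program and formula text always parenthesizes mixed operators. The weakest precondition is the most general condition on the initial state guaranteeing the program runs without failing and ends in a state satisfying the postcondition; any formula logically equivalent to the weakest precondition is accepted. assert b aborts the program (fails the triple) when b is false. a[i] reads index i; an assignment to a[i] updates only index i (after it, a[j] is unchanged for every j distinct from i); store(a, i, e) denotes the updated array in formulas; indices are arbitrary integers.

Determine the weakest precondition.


Working backward. After the program, the postcondition (2*e + 9 ≤ 8 ∨ j - 3 ≠ 3*x + e) ∨ (¬(e + 4 > 9)) must hold; in canonical form it is 2*e ≤ -1 ∨ j ≠ e + 3*x + 3 ∨ (¬(e > 5)).
Before assert 2*j + 1 < 6 ∨ data[e] - 6 = -3: (2*j < 5 ∨ data[e] = 3) ∧ (2*e ≤ -1 ∨ j ≠ e + 3*x + 3 ∨ (¬(e > 5)))
Before x := g - 9: (2*j < 5 ∨ data[e] = 3) ∧ (2*e ≤ -1 ∨ j ≠ e + 3*g - 24 ∨ (¬(e > 5)))
Answer: WP = (2*j < 5 ∨ data[e] = 3) ∧ (2*e ≤ -1 ∨ j ≠ e + 3*g - 24 ∨ (¬(e > 5)))


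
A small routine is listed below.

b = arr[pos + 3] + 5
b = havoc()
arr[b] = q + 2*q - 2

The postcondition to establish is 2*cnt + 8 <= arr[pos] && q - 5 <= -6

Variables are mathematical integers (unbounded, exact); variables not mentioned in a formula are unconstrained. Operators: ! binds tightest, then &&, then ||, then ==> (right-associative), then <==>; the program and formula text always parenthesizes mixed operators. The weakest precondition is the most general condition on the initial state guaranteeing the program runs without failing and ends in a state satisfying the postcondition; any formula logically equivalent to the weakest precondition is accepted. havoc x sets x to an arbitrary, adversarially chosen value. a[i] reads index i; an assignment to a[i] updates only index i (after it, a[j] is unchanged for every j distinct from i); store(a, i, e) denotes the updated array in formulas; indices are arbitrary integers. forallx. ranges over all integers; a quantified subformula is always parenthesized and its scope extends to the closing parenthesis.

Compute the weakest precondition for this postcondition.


Working backward. After the program, the postcondition 2*cnt + 8 <= arr[pos] && q - 5 <= -6 must hold; in canonical form it is 2*cnt <= arr[pos] - 8 && q <= -1.
Before arr[b] := q + 2*q - 2: 2*cnt <= store(arr, b, 3*q - 2)[pos] - 8 && q <= -1
Before havoc b: forall b_1. (2*cnt <= store(arr, b_1, 3*q - 2)[pos] - 8 && q <= -1)
Before b := arr[pos + 3] + 5: forall b_1. (2*cnt <= store(arr, b_1, 3*q - 2)[pos] - 8 && q <= -1)
Answer: WP = forall b_1. (2*cnt <= store(arr, b_1, 3*q - 2)[pos] - 8 && q <= -1)


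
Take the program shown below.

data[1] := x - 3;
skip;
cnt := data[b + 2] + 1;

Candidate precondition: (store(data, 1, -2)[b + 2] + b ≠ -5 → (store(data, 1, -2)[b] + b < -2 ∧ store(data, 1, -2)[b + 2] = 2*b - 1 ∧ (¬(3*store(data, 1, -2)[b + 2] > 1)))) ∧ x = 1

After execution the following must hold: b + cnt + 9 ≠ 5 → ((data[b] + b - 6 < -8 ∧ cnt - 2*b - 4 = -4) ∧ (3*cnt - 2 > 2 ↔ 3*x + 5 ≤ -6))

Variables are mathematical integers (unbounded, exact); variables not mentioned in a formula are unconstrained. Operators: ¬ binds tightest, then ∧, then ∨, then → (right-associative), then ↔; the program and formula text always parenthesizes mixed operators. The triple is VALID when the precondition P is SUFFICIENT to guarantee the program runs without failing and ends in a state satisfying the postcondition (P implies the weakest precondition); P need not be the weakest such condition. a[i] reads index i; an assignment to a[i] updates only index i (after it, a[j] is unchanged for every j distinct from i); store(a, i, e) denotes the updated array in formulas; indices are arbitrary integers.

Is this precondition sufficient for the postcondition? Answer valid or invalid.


Working backward. After the program, the postcondition b + cnt + 9 ≠ 5 → ((data[b] + b - 6 < -8 ∧ cnt - 2*b - 4 = -4) ∧ (3*cnt - 2 > 2 ↔ 3*x + 5 ≤ -6)) must hold; in canonical form it is b + cnt ≠ -4 → (data[b] + b < -2 ∧ cnt = 2*b ∧ (3*cnt > 4 ↔ 3*x ≤ -11)).
Before cnt := data[b + 2] + 1: data[b + 2] + b ≠ -5 → (data[b] + b < -2 ∧ data[b + 2] = 2*b - 1 ∧ (3*data[b + 2] > 1 ↔ 3*x ≤ -11))
Before skip: data[b + 2] + b ≠ -5 → (data[b] + b < -2 ∧ data[b + 2] = 2*b - 1 ∧ (3*data[b + 2] > 1 ↔ 3*x ≤ -11))
Before data[1] := x - 3: store(data, 1, x - 3)[b + 2] + b ≠ -5 → (store(data, 1, x - 3)[b] + b < -2 ∧ store(data, 1, x - 3)[b + 2] = 2*b - 1 ∧ (3*store(data, 1, x - 3)[b + 2] > 1 ↔ 3*x ≤ -11))
The weakest precondition is store(data, 1, x - 3)[b + 2] + b ≠ -5 → (store(data, 1, x - 3)[b] + b < -2 ∧ store(data, 1, x - 3)[b + 2] = 2*b - 1 ∧ (3*store(data, 1, x - 3)[b + 2] > 1 ↔ 3*x ≤ -11)).
Check whether (store(data, 1, -2)[b + 2] + b ≠ -5 → (store(data, 1, -2)[b] + b < -2 ∧ store(data, 1, -2)[b + 2] = 2*b - 1 ∧ (¬(3*store(data, 1, -2)[b + 2] > 1)))) ∧ x = 1 implies it.
Every state satisfying the precondition satisfies the weakest precondition: the implication holds.
Answer: valid


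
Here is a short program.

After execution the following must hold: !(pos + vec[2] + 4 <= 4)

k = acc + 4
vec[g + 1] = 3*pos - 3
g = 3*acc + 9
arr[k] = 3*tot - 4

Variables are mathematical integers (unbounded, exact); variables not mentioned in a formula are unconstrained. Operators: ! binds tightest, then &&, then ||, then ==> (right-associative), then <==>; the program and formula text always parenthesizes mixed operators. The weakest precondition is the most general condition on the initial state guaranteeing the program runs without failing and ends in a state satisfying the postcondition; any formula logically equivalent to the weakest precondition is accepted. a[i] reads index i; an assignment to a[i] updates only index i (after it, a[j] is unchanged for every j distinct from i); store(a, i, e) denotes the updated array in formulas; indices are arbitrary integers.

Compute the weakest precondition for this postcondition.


Working backward. After the program, the postcondition !(pos + vec[2] + 4 <= 4) must hold; in canonical form it is !(vec[2] + pos <= 0).
Before arr[k] := 3*tot - 4: !(vec[2] + pos <= 0)
Before g := 3*acc + 9: !(vec[2] + pos <= 0)
Before vec[g + 1] := 3*pos - 3: !(store(vec, g + 1, 3*pos - 3)[2] + pos <= 0)
Before k := acc + 4: !(store(vec, g + 1, 3*pos - 3)[2] + pos <= 0)
Answer: WP = !(store(vec, g + 1, 3*pos - 3)[2] + pos <= 0)


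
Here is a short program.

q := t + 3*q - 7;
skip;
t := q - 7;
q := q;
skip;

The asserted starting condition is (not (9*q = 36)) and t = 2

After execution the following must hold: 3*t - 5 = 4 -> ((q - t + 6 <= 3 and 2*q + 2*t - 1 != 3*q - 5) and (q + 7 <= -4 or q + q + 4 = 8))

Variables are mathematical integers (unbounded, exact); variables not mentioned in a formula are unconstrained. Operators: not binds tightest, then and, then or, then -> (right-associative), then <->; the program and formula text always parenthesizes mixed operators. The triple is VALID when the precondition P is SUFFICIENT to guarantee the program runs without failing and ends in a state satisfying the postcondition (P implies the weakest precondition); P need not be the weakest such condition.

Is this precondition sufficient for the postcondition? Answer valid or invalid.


Working backward. After the program, the postcondition 3*t - 5 = 4 -> ((q - t + 6 <= 3 and 2*q + 2*t - 1 != 3*q - 5) and (q + 7 <= -4 or q + q + 4 = 8)) must hold; in canonical form it is 3*t = 9 -> (q <= t - 3 and 2*t != q - 4 and (q <= -11 or 2*q = 4)).
Before skip: 3*t = 9 -> (q <= t - 3 and 2*t != q - 4 and (q <= -11 or 2*q = 4))
Before q := q: 3*t = 9 -> (q <= t - 3 and 2*t != q - 4 and (q <= -11 or 2*q = 4))
Before t := q - 7: not (3*q = 30)
Before skip: not (3*q = 30)
Before q := t + 3*q - 7: not (9*q + 3*t = 51)
The weakest precondition is not (9*q + 3*t = 51).
Check whether (not (9*q = 36)) and t = 2 implies it.
Countermodel: at the initial state q = 5, t = 2, the precondition holds but the weakest precondition fails.
Answer: invalid


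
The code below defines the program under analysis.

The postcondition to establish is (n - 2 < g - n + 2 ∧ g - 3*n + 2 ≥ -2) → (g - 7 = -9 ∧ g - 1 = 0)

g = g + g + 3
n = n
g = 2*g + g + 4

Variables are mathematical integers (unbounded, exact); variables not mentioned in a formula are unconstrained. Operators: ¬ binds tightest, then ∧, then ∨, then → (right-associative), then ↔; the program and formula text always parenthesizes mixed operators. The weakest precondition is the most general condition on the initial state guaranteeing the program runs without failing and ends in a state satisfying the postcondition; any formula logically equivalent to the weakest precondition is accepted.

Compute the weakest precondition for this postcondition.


Working backward. After the program, the postcondition (n - 2 < g - n + 2 ∧ g - 3*n + 2 ≥ -2) → (g - 7 = -9 ∧ g - 1 = 0) must hold; in canonical form it is (2*n < g + 4 ∧ g ≥ 3*n - 4) → (g = -2 ∧ g = 1).
Before g := 2*g + g + 4: (2*n < 3*g + 8 ∧ 3*g ≥ 3*n - 8) → (3*g = -6 ∧ 3*g = -3)
Before n := n: (2*n < 3*g + 8 ∧ 3*g ≥ 3*n - 8) → (3*g = -6 ∧ 3*g = -3)
Before g := g + g + 3: (2*n < 6*g + 17 ∧ 6*g ≥ 3*n - 17) → (6*g = -15 ∧ 6*g = -12)
Answer: WP = (2*n < 6*g + 17 ∧ 6*g ≥ 3*n - 17) → (6*g = -15 ∧ 6*g = -12)


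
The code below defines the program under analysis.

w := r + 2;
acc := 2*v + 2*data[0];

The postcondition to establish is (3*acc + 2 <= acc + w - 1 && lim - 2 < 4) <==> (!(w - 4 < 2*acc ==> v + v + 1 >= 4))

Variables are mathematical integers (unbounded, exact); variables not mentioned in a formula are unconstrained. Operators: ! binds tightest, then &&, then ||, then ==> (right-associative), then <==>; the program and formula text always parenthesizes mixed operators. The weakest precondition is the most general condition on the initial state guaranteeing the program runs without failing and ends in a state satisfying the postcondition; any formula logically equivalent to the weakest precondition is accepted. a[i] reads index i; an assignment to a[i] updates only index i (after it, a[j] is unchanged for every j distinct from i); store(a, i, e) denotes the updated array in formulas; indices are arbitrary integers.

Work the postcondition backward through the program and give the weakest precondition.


Working backward. After the program, the postcondition (3*acc + 2 <= acc + w - 1 && lim - 2 < 4) <==> (!(w - 4 < 2*acc ==> v + v + 1 >= 4)) must hold; in canonical form it is (2*acc <= w - 3 && lim < 6) <==> (!(w < 2*acc + 4 ==> 2*v >= 3)).
Before acc := 2*v + 2*data[0]: (4*data[0] + 4*v <= w - 3 && lim < 6) <==> (!(w < 4*data[0] + 4*v + 4 ==> 2*v >= 3))
Before w := r + 2: (4*data[0] + 4*v <= r - 1 && lim < 6) <==> (!(r < 4*data[0] + 4*v + 2 ==> 2*v >= 3))
Answer: WP = (4*data[0] + 4*v <= r - 1 && lim < 6) <==> (!(r < 4*data[0] + 4*v + 2 ==> 2*v >= 3))


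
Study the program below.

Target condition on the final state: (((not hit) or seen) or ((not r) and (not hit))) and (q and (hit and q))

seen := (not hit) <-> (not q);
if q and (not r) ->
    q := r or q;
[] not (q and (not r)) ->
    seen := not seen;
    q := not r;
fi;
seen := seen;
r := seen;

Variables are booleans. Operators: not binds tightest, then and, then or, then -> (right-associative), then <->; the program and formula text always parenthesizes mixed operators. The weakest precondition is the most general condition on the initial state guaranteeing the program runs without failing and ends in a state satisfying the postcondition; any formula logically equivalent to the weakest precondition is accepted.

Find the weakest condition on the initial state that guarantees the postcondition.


Working backward. After the program, the postcondition (((not hit) or seen) or ((not r) and (not hit))) and (q and (hit and q)) must hold; in canonical form it is ((not hit) or seen or ((not r) and (not hit))) and q and hit.
Before r := seen: ((not hit) or seen or ((not seen) and (not hit))) and q and hit
Before seen := seen: ((not hit) or seen or ((not seen) and (not hit))) and q and hit
Then branch requires ((not hit) or seen or ((not seen) and (not hit))) and (r or q) and hit; else branch requires ((not hit) or (not seen) or (seen and (not hit))) and (not r) and hit.
Before the if: ((q and (not r)) -> (((not hit) or seen or ((not seen) and (not hit))) and (r or q) and hit)) and ((not (q and (not r))) -> (((not hit) or (not seen) or (seen and (not hit))) and (not r) and hit))
Before seen := (not hit) <-> (not q): ((q and (not r)) -> (((not hit) or ((not hit) <-> (not q)) or ((not ((not hit) <-> (not q))) and (not hit))) and (r or q) and hit)) and ((not (q and (not r))) -> (((not hit) or (not ((not hit) <-> (not q))) or (((not hit) <-> (not q)) and (not hit))) and (not r) and hit))
Answer: WP = ((q and (not r)) -> (((not hit) or ((not hit) <-> (not q)) or ((not ((not hit) <-> (not q))) and (not hit))) and (r or q) and hit)) and ((not (q and (not r))) -> (((not hit) or (not ((not hit) <-> (not q))) or (((not hit) <-> (not q)) and (not hit))) and (not r) and hit))


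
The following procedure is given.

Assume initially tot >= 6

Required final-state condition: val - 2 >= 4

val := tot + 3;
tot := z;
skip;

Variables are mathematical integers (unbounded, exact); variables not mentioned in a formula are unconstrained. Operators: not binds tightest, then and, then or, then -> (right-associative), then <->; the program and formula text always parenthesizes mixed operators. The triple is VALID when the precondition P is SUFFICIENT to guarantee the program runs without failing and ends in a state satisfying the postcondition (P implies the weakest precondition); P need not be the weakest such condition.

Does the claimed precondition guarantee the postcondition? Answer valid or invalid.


Working backward. After the program, the postcondition val - 2 >= 4 must hold; in canonical form it is val >= 6.
Before skip: val >= 6
Before tot := z: val >= 6
Before val := tot + 3: tot >= 3
The weakest precondition is tot >= 3.
Check whether tot >= 6 implies it.
Every state satisfying the precondition satisfies the weakest precondition: the implication holds.
Answer: valid


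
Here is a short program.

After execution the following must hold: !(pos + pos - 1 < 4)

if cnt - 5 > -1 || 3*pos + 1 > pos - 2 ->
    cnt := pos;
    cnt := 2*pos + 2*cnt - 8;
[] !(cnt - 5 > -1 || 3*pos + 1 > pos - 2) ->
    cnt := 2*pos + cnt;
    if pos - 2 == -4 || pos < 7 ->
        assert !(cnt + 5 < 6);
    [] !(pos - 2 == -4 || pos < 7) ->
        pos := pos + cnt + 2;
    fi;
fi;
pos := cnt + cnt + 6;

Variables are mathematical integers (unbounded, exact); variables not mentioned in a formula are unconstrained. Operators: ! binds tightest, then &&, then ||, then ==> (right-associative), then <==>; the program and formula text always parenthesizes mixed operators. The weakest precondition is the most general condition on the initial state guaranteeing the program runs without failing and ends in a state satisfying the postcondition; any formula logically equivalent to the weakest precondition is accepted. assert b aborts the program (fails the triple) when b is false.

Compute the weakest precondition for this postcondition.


Working backward. After the program, the postcondition !(pos + pos - 1 < 4) must hold; in canonical form it is !(2*pos < 5).
Before pos := cnt + cnt + 6: !(4*cnt < -7)
Then branch requires !(16*pos < 25); else branch requires ((pos == -2 || pos < 7) ==> ((!(cnt + 2*pos < 1)) && (!(4*cnt + 8*pos < -7)))) && ((!(pos == -2 || pos < 7)) ==> (!(4*cnt + 8*pos < -7))).
Before the if: ((cnt > 4 || 2*pos > -3) ==> (!(16*pos < 25))) && ((!(cnt > 4 || 2*pos > -3)) ==> (((pos == -2 || pos < 7) ==> ((!(cnt + 2*pos < 1)) && (!(4*cnt + 8*pos < -7)))) && ((!(pos == -2 || pos < 7)) ==> (!(4*cnt + 8*pos < -7)))))
Answer: WP = ((cnt > 4 || 2*pos > -3) ==> (!(16*pos < 25))) && ((!(cnt > 4 || 2*pos > -3)) ==> (((pos == -2 || pos < 7) ==> ((!(cnt + 2*pos < 1)) && (!(4*cnt + 8*pos < -7)))) && ((!(pos == -2 || pos < 7)) ==> (!(4*cnt + 8*pos < -7)))))


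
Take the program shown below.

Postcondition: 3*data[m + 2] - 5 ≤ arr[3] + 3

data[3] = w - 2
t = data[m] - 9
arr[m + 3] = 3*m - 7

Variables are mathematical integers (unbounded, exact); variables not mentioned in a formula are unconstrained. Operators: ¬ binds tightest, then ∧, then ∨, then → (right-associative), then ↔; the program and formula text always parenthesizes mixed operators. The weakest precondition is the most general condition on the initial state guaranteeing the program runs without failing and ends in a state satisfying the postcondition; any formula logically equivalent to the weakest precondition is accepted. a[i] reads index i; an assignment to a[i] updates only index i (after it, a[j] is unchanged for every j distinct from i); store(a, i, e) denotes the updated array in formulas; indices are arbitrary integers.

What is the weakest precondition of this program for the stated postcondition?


Working backward. After the program, the postcondition 3*data[m + 2] - 5 ≤ arr[3] + 3 must hold; in canonical form it is 3*data[m + 2] ≤ arr[3] + 8.
Before arr[m + 3] := 3*m - 7: 3*data[m + 2] ≤ store(arr, m + 3, 3*m - 7)[3] + 8
Before t := data[m] - 9: 3*data[m + 2] ≤ store(arr, m + 3, 3*m - 7)[3] + 8
Before data[3] := w - 2: 3*store(data, 3, w - 2)[m + 2] ≤ store(arr, m + 3, 3*m - 7)[3] + 8
Answer: WP = 3*store(data, 3, w - 2)[m + 2] ≤ store(arr, m + 3, 3*m - 7)[3] + 8


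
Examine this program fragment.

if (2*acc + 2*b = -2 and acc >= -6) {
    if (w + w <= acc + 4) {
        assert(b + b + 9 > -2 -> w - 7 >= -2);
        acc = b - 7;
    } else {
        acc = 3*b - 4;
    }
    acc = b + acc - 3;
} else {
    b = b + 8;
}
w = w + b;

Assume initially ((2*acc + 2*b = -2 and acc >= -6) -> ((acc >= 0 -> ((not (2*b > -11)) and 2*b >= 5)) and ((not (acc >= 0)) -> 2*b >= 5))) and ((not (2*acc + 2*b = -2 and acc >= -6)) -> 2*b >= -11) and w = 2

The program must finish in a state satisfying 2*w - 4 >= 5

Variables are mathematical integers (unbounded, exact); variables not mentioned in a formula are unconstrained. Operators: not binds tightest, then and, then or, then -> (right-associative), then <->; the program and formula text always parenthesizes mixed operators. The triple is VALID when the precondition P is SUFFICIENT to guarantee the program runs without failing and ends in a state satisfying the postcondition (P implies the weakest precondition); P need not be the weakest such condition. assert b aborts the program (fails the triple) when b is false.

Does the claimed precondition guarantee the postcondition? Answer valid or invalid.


Working backward. After the program, the postcondition 2*w - 4 >= 5 must hold; in canonical form it is 2*w >= 9.
Before w := w + b: 2*b + 2*w >= 9
Then branch requires (2*w <= acc + 4 -> ((2*b > -11 -> w >= 5) and 2*b + 2*w >= 9)) and ((not (2*w <= acc + 4)) -> 2*b + 2*w >= 9); else branch requires 2*b + 2*w >= -7.
Before the if: ((2*acc + 2*b = -2 and acc >= -6) -> ((2*w <= acc + 4 -> ((2*b > -11 -> w >= 5) and 2*b + 2*w >= 9)) and ((not (2*w <= acc + 4)) -> 2*b + 2*w >= 9))) and ((not (2*acc + 2*b = -2 and acc >= -6)) -> 2*b + 2*w >= -7)
The weakest precondition is ((2*acc + 2*b = -2 and acc >= -6) -> ((2*w <= acc + 4 -> ((2*b > -11 -> w >= 5) and 2*b + 2*w >= 9)) and ((not (2*w <= acc + 4)) -> 2*b + 2*w >= 9))) and ((not (2*acc + 2*b = -2 and acc >= -6)) -> 2*b + 2*w >= -7).
Check whether ((2*acc + 2*b = -2 and acc >= -6) -> ((acc >= 0 -> ((not (2*b > -11)) and 2*b >= 5)) and ((not (acc >= 0)) -> 2*b >= 5))) and ((not (2*acc + 2*b = -2 and acc >= -6)) -> 2*b >= -11) and w = 2 implies it.
Every state satisfying the precondition satisfies the weakest precondition: the implication holds.
Answer: valid


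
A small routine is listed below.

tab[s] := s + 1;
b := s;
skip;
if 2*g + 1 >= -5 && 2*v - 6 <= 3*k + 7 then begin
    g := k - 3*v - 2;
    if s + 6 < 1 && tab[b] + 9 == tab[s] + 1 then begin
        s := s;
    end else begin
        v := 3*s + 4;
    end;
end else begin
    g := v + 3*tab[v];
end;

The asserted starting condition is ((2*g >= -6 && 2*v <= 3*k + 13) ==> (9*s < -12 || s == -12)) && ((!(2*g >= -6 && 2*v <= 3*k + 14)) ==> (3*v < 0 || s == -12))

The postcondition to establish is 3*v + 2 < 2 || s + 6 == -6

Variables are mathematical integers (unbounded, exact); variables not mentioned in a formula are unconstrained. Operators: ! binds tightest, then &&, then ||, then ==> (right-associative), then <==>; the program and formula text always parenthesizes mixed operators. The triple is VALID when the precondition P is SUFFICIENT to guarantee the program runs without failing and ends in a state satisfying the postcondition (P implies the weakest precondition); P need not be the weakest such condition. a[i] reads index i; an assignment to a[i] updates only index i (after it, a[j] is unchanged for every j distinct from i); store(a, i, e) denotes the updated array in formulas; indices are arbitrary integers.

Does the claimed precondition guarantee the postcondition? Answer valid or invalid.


Working backward. After the program, the postcondition 3*v + 2 < 2 || s + 6 == -6 must hold; in canonical form it is 3*v < 0 || s == -12.
Then branch requires ((s < -5 && tab[b] == tab[s] - 8) ==> (3*v < 0 || s == -12)) && ((!(s < -5 && tab[b] == tab[s] - 8)) ==> (9*s < -12 || s == -12)); else branch requires 3*v < 0 || s == -12.
Before the if: ((2*g >= -6 && 2*v <= 3*k + 13) ==> (((s < -5 && tab[b] == tab[s] - 8) ==> (3*v < 0 || s == -12)) && ((!(s < -5 && tab[b] == tab[s] - 8)) ==> (9*s < -12 || s == -12)))) && ((!(2*g >= -6 && 2*v <= 3*k + 13)) ==> (3*v < 0 || s == -12))
Before skip: ((2*g >= -6 && 2*v <= 3*k + 13) ==> (((s < -5 && tab[b] == tab[s] - 8) ==> (3*v < 0 || s == -12)) && ((!(s < -5 && tab[b] == tab[s] - 8)) ==> (9*s < -12 || s == -12)))) && ((!(2*g >= -6 && 2*v <= 3*k + 13)) ==> (3*v < 0 || s == -12))
Before b := s: ((2*g >= -6 && 2*v <= 3*k + 13) ==> (9*s < -12 || s == -12)) && ((!(2*g >= -6 && 2*v <= 3*k + 13)) ==> (3*v < 0 || s == -12))
Before tab[s] := s + 1: ((2*g >= -6 && 2*v <= 3*k + 13) ==> (9*s < -12 || s == -12)) && ((!(2*g >= -6 && 2*v <= 3*k + 13)) ==> (3*v < 0 || s == -12))
The weakest precondition is ((2*g >= -6 && 2*v <= 3*k + 13) ==> (9*s < -12 || s == -12)) && ((!(2*g >= -6 && 2*v <= 3*k + 13)) ==> (3*v < 0 || s == -12)).
Check whether ((2*g >= -6 && 2*v <= 3*k + 13) ==> (9*s < -12 || s == -12)) && ((!(2*g >= -6 && 2*v <= 3*k + 14)) ==> (3*v < 0 || s == -12)) implies it.
Countermodel: at the initial state g = -3, k = 0, s = -11, v = 7, the precondition holds but the weakest precondition fails.
Answer: invalid


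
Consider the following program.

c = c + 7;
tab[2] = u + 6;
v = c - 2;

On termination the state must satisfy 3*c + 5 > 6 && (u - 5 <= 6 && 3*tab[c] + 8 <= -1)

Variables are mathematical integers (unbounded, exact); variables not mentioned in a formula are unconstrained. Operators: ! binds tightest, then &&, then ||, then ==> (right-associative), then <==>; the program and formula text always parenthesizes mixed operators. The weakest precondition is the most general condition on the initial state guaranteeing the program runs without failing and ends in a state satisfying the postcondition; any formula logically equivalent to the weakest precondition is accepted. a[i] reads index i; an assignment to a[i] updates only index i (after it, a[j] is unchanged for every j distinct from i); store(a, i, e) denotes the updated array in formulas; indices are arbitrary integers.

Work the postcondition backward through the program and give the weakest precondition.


Working backward. After the program, the postcondition 3*c + 5 > 6 && (u - 5 <= 6 && 3*tab[c] + 8 <= -1) must hold; in canonical form it is 3*c > 1 && u <= 11 && 3*tab[c] <= -9.
Before v := c - 2: 3*c > 1 && u <= 11 && 3*tab[c] <= -9
Before tab[2] := u + 6: 3*c > 1 && u <= 11 && 3*store(tab, 2, u + 6)[c] <= -9
Before c := c + 7: 3*c > -20 && u <= 11 && 3*store(tab, 2, u + 6)[c + 7] <= -9
Answer: WP = 3*c > -20 && u <= 11 && 3*store(tab, 2, u + 6)[c + 7] <= -9


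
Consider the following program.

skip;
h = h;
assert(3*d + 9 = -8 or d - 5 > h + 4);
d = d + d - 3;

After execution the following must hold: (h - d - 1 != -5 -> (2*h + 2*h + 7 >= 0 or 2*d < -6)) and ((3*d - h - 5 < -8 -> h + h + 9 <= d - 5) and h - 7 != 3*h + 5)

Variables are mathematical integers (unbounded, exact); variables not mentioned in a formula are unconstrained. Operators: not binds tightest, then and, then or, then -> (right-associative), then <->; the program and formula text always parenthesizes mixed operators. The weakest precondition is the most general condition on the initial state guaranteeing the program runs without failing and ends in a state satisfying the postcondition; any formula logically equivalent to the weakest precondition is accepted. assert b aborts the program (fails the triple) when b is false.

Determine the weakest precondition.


Working backward. After the program, the postcondition (h - d - 1 != -5 -> (2*h + 2*h + 7 >= 0 or 2*d < -6)) and ((3*d - h - 5 < -8 -> h + h + 9 <= d - 5) and h - 7 != 3*h + 5) must hold; in canonical form it is (h != d - 4 -> (4*h >= -7 or 2*d < -6)) and (3*d < h - 3 -> 2*h <= d - 14) and 2*h != -12.
Before d := d + d - 3: (h != 2*d - 7 -> (4*h >= -7 or 4*d < 0)) and (6*d < h + 6 -> 2*h <= 2*d - 17) and 2*h != -12
Before assert 3*d + 9 = -8 or d - 5 > h + 4: (3*d = -17 or d > h + 9) and (h != 2*d - 7 -> (4*h >= -7 or 4*d < 0)) and (6*d < h + 6 -> 2*h <= 2*d - 17) and 2*h != -12
Before h := h: (3*d = -17 or d > h + 9) and (h != 2*d - 7 -> (4*h >= -7 or 4*d < 0)) and (6*d < h + 6 -> 2*h <= 2*d - 17) and 2*h != -12
Before skip: (3*d = -17 or d > h + 9) and (h != 2*d - 7 -> (4*h >= -7 or 4*d < 0)) and (6*d < h + 6 -> 2*h <= 2*d - 17) and 2*h != -12
Answer: WP = (3*d = -17 or d > h + 9) and (h != 2*d - 7 -> (4*h >= -7 or 4*d < 0)) and (6*d < h + 6 -> 2*h <= 2*d - 17) and 2*h != -12


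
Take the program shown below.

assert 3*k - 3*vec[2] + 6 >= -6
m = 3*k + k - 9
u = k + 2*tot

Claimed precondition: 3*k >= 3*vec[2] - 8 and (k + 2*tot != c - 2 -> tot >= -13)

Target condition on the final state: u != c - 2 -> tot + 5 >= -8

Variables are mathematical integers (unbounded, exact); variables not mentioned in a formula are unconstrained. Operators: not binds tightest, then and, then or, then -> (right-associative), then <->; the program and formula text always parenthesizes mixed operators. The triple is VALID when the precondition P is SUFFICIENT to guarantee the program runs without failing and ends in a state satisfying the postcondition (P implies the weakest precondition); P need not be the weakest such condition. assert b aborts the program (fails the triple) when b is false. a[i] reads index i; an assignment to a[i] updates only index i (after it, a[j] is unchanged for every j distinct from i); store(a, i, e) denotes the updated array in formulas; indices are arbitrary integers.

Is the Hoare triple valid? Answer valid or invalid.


Working backward. After the program, the postcondition u != c - 2 -> tot + 5 >= -8 must hold; in canonical form it is u != c - 2 -> tot >= -13.
Before u := k + 2*tot: k + 2*tot != c - 2 -> tot >= -13
Before m := 3*k + k - 9: k + 2*tot != c - 2 -> tot >= -13
Before assert 3*k - 3*vec[2] + 6 >= -6: 3*k >= 3*vec[2] - 12 and (k + 2*tot != c - 2 -> tot >= -13)
The weakest precondition is 3*k >= 3*vec[2] - 12 and (k + 2*tot != c - 2 -> tot >= -13).
Check whether 3*k >= 3*vec[2] - 8 and (k + 2*tot != c - 2 -> tot >= -13) implies it.
Every state satisfying the precondition satisfies the weakest precondition: the implication holds.
Answer: valid


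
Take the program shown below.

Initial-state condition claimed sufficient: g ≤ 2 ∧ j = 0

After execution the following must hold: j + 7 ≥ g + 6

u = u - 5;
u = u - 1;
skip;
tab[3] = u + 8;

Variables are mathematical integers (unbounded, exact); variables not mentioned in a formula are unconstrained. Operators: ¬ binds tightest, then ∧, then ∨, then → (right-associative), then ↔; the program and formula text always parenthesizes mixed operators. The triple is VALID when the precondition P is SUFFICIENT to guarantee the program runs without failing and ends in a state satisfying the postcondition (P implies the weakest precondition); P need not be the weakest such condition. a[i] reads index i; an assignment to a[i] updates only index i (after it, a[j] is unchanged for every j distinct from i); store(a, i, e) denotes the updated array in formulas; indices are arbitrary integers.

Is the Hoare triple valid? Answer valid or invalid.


Working backward. After the program, the postcondition j + 7 ≥ g + 6 must hold; in canonical form it is j ≥ g - 1.
Before tab[3] := u + 8: j ≥ g - 1
Before skip: j ≥ g - 1
Before u := u - 1: j ≥ g - 1
Before u := u - 5: j ≥ g - 1
The weakest precondition is j ≥ g - 1.
Check whether g ≤ 2 ∧ j = 0 implies it.
Countermodel: at the initial state g = 2, j = 0, the precondition holds but the weakest precondition fails.
Answer: invalid


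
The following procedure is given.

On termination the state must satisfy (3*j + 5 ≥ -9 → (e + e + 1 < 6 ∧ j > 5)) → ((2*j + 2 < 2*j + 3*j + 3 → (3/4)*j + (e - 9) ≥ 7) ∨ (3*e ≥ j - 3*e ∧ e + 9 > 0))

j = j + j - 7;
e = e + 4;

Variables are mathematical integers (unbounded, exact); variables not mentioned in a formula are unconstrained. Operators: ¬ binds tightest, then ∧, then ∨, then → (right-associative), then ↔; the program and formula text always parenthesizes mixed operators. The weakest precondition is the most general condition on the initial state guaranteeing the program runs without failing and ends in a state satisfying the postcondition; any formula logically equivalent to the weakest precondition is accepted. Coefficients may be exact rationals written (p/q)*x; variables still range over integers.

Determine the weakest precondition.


Working backward. After the program, the postcondition (3*j + 5 ≥ -9 → (e + e + 1 < 6 ∧ j > 5)) → ((2*j + 2 < 2*j + 3*j + 3 → (3/4)*j + (e - 9) ≥ 7) ∨ (3*e ≥ j - 3*e ∧ e + 9 > 0)) must hold; in canonical form it is (3*j ≥ -14 → (2*e < 5 ∧ j > 5)) → ((3*j > -1 → e + (3/4)*j ≥ 16) ∨ (6*e ≥ j ∧ e > -9)).
Before e := e + 4: (3*j ≥ -14 → (2*e < -3 ∧ j > 5)) → ((3*j > -1 → e + (3/4)*j ≥ 12) ∨ (6*e ≥ j - 24 ∧ e > -13))
Before j := j + j - 7: (6*j ≥ 7 → (2*e < -3 ∧ 2*j > 12)) → ((6*j > 20 → e + (3/2)*j ≥ 69/4) ∨ (6*e ≥ 2*j - 31 ∧ e > -13))
Answer: WP = (6*j ≥ 7 → (2*e < -3 ∧ 2*j > 12)) → ((6*j > 20 → e + (3/2)*j ≥ 69/4) ∨ (6*e ≥ 2*j - 31 ∧ e > -13))


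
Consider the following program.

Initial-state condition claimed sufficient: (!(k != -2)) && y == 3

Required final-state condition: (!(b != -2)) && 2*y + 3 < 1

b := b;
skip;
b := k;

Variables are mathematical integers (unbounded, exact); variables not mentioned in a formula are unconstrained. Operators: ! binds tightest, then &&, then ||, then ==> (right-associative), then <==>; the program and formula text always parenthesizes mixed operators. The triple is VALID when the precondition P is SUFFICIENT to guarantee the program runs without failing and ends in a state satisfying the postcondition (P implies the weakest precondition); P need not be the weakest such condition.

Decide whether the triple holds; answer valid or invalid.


Working backward. After the program, the postcondition (!(b != -2)) && 2*y + 3 < 1 must hold; in canonical form it is (!(b != -2)) && 2*y < -2.
Before b := k: (!(k != -2)) && 2*y < -2
Before skip: (!(k != -2)) && 2*y < -2
Before b := b: (!(k != -2)) && 2*y < -2
The weakest precondition is (!(k != -2)) && 2*y < -2.
Check whether (!(k != -2)) && y == 3 implies it.
Countermodel: at the initial state k = -2, y = 3, the precondition holds but the weakest precondition fails.
Answer: invalid


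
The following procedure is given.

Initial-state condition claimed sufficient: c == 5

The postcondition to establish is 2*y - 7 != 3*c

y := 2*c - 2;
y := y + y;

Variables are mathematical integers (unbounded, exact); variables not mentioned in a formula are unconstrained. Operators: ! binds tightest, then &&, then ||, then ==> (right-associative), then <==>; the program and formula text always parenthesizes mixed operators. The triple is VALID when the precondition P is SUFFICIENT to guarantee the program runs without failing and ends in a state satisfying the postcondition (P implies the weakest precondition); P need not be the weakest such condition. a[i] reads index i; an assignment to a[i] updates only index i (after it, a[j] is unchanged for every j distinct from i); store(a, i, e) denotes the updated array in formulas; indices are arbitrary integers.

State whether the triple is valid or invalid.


Working backward. After the program, the postcondition 2*y - 7 != 3*c must hold; in canonical form it is 2*y != 3*c + 7.
Before y := y + y: 4*y != 3*c + 7
Before y := 2*c - 2: 5*c != 15
The weakest precondition is 5*c != 15.
Check whether c == 5 implies it.
Every state satisfying the precondition satisfies the weakest precondition: the implication holds.
Answer: valid


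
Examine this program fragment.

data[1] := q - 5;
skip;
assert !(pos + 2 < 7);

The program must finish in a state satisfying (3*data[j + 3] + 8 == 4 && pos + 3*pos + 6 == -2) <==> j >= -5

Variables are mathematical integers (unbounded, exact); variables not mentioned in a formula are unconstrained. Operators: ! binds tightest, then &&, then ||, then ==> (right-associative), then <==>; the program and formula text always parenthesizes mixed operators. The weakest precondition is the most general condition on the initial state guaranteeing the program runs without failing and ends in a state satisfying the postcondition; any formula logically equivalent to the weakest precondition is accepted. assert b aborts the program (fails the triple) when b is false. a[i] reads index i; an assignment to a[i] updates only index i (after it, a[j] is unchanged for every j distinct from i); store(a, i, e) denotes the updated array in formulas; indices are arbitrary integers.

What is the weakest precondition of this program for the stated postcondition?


Working backward. After the program, the postcondition (3*data[j + 3] + 8 == 4 && pos + 3*pos + 6 == -2) <==> j >= -5 must hold; in canonical form it is (3*data[j + 3] == -4 && 4*pos == -8) <==> j >= -5.
Before assert !(pos + 2 < 7): (!(pos < 5)) && ((3*data[j + 3] == -4 && 4*pos == -8) <==> j >= -5)
Before skip: (!(pos < 5)) && ((3*data[j + 3] == -4 && 4*pos == -8) <==> j >= -5)
Before data[1] := q - 5: (!(pos < 5)) && ((3*store(data, 1, q - 5)[j + 3] == -4 && 4*pos == -8) <==> j >= -5)
Answer: WP = (!(pos < 5)) && ((3*store(data, 1, q - 5)[j + 3] == -4 && 4*pos == -8) <==> j >= -5)


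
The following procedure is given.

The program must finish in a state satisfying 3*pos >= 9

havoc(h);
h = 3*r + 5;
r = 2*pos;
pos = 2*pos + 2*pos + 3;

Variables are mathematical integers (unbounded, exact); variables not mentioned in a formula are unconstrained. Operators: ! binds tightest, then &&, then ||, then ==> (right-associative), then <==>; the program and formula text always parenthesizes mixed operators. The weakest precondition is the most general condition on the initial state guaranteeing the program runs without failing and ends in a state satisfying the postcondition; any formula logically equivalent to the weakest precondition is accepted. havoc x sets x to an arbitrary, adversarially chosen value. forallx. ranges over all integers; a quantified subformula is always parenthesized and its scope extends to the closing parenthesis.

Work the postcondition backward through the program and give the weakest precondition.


Working backward. After the program, 3*pos >= 9 must hold.
Before pos := 2*pos + 2*pos + 3: 12*pos >= 0
Before r := 2*pos: 12*pos >= 0
Before h := 3*r + 5: 12*pos >= 0
Before havoc h: 12*pos >= 0
Answer: WP = 12*pos >= 0


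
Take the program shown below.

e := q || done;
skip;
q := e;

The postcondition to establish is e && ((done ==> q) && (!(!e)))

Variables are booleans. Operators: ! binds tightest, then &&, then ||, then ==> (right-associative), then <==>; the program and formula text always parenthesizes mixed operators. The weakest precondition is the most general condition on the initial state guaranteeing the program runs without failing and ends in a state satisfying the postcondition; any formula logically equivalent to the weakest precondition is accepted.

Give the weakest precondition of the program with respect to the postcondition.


Working backward. After the program, the postcondition e && ((done ==> q) && (!(!e))) must hold; in canonical form it is e && (done ==> q).
Before q := e: e && (done ==> e)
Before skip: e && (done ==> e)
Before e := q || done: (q || done) && (done ==> (q || done))
Answer: WP = (q || done) && (done ==> (q || done))


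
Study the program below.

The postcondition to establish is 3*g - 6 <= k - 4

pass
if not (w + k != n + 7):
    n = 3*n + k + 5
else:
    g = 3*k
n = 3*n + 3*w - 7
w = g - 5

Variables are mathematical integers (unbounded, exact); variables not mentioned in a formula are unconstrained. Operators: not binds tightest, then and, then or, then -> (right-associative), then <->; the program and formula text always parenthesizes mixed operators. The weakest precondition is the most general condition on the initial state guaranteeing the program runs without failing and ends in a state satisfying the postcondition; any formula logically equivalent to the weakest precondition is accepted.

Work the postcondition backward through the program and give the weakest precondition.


Working backward. After the program, the postcondition 3*g - 6 <= k - 4 must hold; in canonical form it is 3*g <= k + 2.
Before w := g - 5: 3*g <= k + 2
Before n := 3*n + 3*w - 7: 3*g <= k + 2
Then branch requires 3*g <= k + 2; else branch requires 8*k <= 2.
Before the if: ((not (k + w != n + 7)) -> 3*g <= k + 2) and (k + w != n + 7 -> 8*k <= 2)
Before skip: ((not (k + w != n + 7)) -> 3*g <= k + 2) and (k + w != n + 7 -> 8*k <= 2)
Answer: WP = ((not (k + w != n + 7)) -> 3*g <= k + 2) and (k + w != n + 7 -> 8*k <= 2)


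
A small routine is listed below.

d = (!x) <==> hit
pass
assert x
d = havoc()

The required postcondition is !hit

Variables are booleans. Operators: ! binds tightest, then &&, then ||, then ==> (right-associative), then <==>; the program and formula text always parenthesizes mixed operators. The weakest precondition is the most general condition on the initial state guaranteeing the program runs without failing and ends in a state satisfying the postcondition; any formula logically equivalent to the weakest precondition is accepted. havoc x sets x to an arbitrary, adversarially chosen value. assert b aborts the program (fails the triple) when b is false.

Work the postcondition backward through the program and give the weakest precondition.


Working backward. After the program, !hit must hold.
Before havoc d: !hit
Before assert x: x && (!hit)
Before skip: x && (!hit)
Before d := (!x) <==> hit: x && (!hit)
Answer: WP = x && (!hit)
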